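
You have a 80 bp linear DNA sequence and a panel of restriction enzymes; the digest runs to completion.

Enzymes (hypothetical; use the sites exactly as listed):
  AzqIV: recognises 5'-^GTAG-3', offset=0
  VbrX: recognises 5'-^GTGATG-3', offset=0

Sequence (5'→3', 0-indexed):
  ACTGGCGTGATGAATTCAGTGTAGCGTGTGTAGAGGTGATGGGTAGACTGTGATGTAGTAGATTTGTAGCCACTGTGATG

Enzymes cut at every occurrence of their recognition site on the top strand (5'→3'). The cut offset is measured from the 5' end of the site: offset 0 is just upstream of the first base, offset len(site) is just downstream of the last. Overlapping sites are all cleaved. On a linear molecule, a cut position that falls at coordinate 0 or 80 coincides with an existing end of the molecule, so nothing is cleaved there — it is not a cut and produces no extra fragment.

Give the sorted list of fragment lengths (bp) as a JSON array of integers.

[3,5,6,6,6,7,7,8,9,9,14]

Site scan:
  AzqIV GTAG/0: at [20, 29, 42, 54, 57, 65] ⇒ [20, 29, 42, 54, 57, 65]
  VbrX GTGATG/0: at [6, 35, 49, 74] ⇒ [6, 35, 49, 74]

All cut coordinates (distinct, sorted): [6, 20, 29, 35, 42, 49, 54, 57, 65, 74]

Fragment lengths:
  [0,6): 6 bp
  [6,20): 14 bp
  [20,29): 9 bp
  [29,35): 6 bp
  [35,42): 7 bp
  [42,49): 7 bp
  [49,54): 5 bp
  [54,57): 3 bp
  [57,65): 8 bp
  [65,74): 9 bp
  [74,80): 6 bp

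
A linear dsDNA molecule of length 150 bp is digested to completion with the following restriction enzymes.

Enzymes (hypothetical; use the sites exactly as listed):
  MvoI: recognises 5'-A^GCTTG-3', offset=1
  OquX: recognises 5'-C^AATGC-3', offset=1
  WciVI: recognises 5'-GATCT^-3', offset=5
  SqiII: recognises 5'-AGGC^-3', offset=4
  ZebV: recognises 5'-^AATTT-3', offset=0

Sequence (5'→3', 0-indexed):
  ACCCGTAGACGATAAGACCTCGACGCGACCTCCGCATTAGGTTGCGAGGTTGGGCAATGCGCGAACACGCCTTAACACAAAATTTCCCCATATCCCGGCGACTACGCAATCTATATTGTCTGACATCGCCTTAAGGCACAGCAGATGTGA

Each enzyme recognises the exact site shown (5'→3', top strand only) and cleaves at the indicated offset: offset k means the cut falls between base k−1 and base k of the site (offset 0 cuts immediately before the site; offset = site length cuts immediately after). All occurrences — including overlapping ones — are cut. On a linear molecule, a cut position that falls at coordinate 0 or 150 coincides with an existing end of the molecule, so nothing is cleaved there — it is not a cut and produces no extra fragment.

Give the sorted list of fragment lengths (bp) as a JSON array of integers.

Site scan:
  MvoI (AGCTTG, off=1): no sites
  OquX CAATGC/1: at [54] ⇒ [55]
  WciVI (GATCT, off=5): no sites
  SqiII AGGC/4: at [133] ⇒ [137]
  ZebV AATTT/0: at [80] ⇒ [80]

All cut coordinates (distinct, sorted): [55, 80, 137]

Fragment lengths:
  [0,55): 55 bp
  [55,80): 25 bp
  [80,137): 57 bp
  [137,150): 13 bp

[13,25,55,57]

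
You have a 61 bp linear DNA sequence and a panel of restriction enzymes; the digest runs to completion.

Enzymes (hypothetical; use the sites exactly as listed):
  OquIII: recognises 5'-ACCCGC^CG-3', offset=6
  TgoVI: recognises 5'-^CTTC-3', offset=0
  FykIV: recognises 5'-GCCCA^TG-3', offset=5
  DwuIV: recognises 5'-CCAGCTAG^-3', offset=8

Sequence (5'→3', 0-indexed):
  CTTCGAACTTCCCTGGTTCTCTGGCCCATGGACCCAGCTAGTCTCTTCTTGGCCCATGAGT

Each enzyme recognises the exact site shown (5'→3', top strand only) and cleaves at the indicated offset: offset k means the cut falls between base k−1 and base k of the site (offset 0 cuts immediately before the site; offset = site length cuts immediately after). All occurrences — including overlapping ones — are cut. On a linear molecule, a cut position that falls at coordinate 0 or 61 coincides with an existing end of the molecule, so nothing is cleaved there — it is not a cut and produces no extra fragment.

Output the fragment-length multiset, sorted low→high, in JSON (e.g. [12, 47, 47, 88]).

Site scan:
  OquIII (ACCCGCCG, off=6): no sites
  TgoVI (CTTC, off=0): starts [0, 7, 44] → cuts [7, 44] (position 0 is a terminus of the linear molecule — no cut)
  FykIV (GCCCATG, off=5): starts [23, 51] → cuts [28, 56]
  DwuIV (CCAGCTAG, off=8): starts [33] → cuts [41]

Pooled cuts: [7, 28, 41, 44, 56]

Fragment lengths:
  [0,7): 7 bp
  [7,28): 21 bp
  [28,41): 13 bp
  [41,44): 3 bp
  [44,56): 12 bp
  [56,61): 5 bp

[3,5,7,12,13,21]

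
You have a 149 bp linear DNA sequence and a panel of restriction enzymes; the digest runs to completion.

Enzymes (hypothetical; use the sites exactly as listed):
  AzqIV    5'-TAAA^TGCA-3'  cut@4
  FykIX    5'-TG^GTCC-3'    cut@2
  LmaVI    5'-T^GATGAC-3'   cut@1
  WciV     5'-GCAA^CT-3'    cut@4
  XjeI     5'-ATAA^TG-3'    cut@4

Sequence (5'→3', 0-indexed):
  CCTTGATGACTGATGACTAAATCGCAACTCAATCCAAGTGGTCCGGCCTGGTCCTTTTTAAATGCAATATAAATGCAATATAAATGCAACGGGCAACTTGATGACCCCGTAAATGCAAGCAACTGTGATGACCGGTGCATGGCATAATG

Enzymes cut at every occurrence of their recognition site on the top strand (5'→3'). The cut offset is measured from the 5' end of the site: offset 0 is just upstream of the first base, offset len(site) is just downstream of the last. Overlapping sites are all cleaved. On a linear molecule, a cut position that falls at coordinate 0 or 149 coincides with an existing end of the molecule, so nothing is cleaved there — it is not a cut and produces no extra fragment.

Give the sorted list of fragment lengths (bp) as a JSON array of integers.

Site scan:
  AzqIV TAAATGCA/4: at [58, 69, 80, 109] ⇒ [62, 73, 84, 113]
  FykIX TGGTCC/2: at [38, 48] ⇒ [40, 50]
  LmaVI TGATGAC/1: at [3, 10, 98, 125] ⇒ [4, 11, 99, 126]
  WciV GCAACT/4: at [23, 92, 118] ⇒ [27, 96, 122]
  XjeI ATAATG/4: at [143] ⇒ [147]

All cut coordinates (distinct, sorted): [4, 11, 27, 40, 50, 62, 73, 84, 96, 99, 113, 122, 126, 147]

Fragments:
  [0,4): 4 bp
  [4,11): 7 bp
  [11,27): 16 bp
  [27,40): 13 bp
  [40,50): 10 bp
  [50,62): 12 bp
  [62,73): 11 bp
  [73,84): 11 bp
  [84,96): 12 bp
  [96,99): 3 bp
  [99,113): 14 bp
  [113,122): 9 bp
  [122,126): 4 bp
  [126,147): 21 bp
  [147,149): 2 bp

[2,3,4,4,7,9,10,11,11,12,12,13,14,16,21]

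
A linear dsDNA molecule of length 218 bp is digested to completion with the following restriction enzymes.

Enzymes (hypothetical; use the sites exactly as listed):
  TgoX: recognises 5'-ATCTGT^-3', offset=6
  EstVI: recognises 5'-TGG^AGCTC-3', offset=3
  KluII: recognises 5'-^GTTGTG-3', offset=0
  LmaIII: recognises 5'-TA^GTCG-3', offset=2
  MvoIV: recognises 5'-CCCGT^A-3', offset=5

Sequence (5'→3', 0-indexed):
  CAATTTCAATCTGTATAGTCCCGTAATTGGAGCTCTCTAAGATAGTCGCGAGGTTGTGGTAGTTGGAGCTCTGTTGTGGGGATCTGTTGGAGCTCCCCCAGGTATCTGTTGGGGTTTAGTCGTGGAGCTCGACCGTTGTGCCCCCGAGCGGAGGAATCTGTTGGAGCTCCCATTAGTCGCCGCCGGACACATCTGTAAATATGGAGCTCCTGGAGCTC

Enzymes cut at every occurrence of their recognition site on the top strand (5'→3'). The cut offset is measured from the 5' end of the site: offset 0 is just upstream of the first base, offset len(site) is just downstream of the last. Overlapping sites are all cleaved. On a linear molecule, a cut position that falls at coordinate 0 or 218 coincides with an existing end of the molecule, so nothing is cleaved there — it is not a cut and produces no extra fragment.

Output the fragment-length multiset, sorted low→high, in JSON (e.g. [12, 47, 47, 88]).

Site scan:
  TgoX (ATCTGT, off=6): starts [8, 81, 103, 155, 190] → cuts [14, 87, 109, 161, 196]
  EstVI (TGGAGCTC, off=3): starts [27, 63, 87, 122, 161, 201, 210] → cuts [30, 66, 90, 125, 164, 204, 213]
  KluII (GTTGTG, off=0): starts [52, 72, 134] → cuts [52, 72, 134]
  LmaIII (TAGTCG, off=2): starts [42, 116, 173] → cuts [44, 118, 175]
  MvoIV (CCCGTA, off=5): starts [19] → cuts [24]

Pooled cuts: [14, 24, 30, 44, 52, 66, 72, 87, 90, 109, 118, 125, 134, 161, 164, 175, 196, 204, 213]

Fragments:
  [0,14): 14 bp
  [14,24): 10 bp
  [24,30): 6 bp
  [30,44): 14 bp
  [44,52): 8 bp
  [52,66): 14 bp
  [66,72): 6 bp
  [72,87): 15 bp
  [87,90): 3 bp
  [90,109): 19 bp
  [109,118): 9 bp
  [118,125): 7 bp
  [125,134): 9 bp
  [134,161): 27 bp
  [161,164): 3 bp
  [164,175): 11 bp
  [175,196): 21 bp
  [196,204): 8 bp
  [204,213): 9 bp
  [213,218): 5 bp

[3,3,5,6,6,7,8,8,9,9,9,10,11,14,14,14,15,19,21,27]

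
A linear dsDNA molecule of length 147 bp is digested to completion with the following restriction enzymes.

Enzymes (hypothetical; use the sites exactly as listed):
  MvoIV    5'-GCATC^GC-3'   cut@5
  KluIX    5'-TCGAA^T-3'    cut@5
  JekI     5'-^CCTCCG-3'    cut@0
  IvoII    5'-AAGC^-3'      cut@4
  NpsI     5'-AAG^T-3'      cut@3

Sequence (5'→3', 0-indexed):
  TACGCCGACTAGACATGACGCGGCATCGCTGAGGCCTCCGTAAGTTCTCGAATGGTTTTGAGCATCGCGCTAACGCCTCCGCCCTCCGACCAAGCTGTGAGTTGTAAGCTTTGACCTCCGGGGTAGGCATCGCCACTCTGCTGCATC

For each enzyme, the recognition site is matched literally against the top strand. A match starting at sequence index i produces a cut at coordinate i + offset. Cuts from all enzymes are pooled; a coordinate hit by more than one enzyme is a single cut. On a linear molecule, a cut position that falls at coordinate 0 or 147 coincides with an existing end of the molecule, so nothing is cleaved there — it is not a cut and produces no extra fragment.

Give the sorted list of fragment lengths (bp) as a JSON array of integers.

[5,7,7,8,9,10,13,14,14,16,17,27]

Per-enzyme occurrences:
  MvoIV GCATCGC/5: at [22, 61, 126] ⇒ [27, 66, 131]
  KluIX TCGAAT/5: at [47] ⇒ [52]
  JekI CCTCCG/0: at [34, 75, 82, 114] ⇒ [34, 75, 82, 114]
  IvoII AAGC/4: at [91, 105] ⇒ [95, 109]
  NpsI AAGT/3: at [41] ⇒ [44]

All cut coordinates (distinct, sorted): [27, 34, 44, 52, 66, 75, 82, 95, 109, 114, 131]

Fragments:
  [0,27): 27 bp
  [27,34): 7 bp
  [34,44): 10 bp
  [44,52): 8 bp
  [52,66): 14 bp
  [66,75): 9 bp
  [75,82): 7 bp
  [82,95): 13 bp
  [95,109): 14 bp
  [109,114): 5 bp
  [114,131): 17 bp
  [131,147): 16 bp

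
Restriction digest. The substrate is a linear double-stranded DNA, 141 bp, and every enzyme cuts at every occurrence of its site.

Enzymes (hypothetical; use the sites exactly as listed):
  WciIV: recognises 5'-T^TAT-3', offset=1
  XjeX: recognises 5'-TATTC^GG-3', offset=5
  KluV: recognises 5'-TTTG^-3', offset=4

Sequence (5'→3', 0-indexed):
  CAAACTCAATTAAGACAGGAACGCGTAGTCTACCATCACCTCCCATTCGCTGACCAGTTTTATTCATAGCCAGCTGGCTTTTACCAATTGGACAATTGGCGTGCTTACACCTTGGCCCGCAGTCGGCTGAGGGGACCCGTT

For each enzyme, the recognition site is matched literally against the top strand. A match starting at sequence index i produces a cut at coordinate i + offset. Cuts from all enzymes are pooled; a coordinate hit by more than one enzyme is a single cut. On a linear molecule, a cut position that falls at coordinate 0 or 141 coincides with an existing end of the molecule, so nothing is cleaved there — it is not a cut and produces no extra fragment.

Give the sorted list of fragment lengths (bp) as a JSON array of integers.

Per-enzyme occurrences:
  WciIV (TTAT, off=1): starts [59] → cuts [60]
  XjeX (TATTCGG, off=5): no sites
  KluV (TTTG, off=4): no sites

Pooled cuts: [60]

Fragment lengths:
  [0,60): 60 bp
  [60,141): 81 bp

[60,81]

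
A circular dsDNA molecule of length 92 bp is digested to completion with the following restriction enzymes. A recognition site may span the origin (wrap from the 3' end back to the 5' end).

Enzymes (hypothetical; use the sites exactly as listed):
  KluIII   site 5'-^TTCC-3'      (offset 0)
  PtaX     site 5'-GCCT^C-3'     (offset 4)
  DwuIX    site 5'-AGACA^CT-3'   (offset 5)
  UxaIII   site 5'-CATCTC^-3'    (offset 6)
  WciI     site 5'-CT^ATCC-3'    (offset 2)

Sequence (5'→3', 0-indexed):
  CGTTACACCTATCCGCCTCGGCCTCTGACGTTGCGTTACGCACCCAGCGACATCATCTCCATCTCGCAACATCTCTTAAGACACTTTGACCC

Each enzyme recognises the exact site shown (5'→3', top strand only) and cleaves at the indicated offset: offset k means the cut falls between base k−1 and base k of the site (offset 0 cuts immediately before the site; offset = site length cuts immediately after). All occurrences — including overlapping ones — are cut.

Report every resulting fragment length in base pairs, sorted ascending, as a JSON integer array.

Scan for sites:
  KluIII (TTCC, off=0): no sites
  PtaX (GCCTC, off=4): starts [14, 20] → cuts [18, 24]
  DwuIX (AGACACT, off=5): starts [78] → cuts [83]
  UxaIII (CATCTC, off=6): starts [53, 59, 69] → cuts [59, 65, 75]
  WciI (CTATCC, off=2): starts [8] → cuts [10]

All cut coordinates (distinct, sorted): [10, 18, 24, 59, 65, 75, 83]

Fragment lengths:
  10→18: 8 bp
  18→24: 6 bp
  24→59: 35 bp
  59→65: 6 bp
  65→75: 10 bp
  75→83: 8 bp
  83→10 (wrap): 92-83+10 = 19 bp

[6,6,8,8,10,19,35]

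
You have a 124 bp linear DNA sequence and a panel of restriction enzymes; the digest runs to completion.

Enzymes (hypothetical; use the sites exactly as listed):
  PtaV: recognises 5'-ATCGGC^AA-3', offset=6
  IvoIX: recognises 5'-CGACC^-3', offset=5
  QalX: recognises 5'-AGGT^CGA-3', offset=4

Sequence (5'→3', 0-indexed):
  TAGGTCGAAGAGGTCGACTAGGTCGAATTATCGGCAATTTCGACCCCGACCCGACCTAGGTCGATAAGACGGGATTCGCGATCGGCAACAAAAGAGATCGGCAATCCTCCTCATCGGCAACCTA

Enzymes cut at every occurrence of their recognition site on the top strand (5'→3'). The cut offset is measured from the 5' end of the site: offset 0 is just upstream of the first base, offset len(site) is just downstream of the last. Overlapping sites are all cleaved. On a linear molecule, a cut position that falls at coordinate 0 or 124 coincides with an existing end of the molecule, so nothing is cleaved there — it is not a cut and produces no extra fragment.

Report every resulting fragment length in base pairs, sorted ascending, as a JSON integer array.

[5,5,5,6,6,9,9,10,12,16,16,25]

Site scan:
  PtaV (ATCGGCAA, off=6): starts [29, 80, 96, 112] → cuts [35, 86, 102, 118]
  IvoIX (CGACC, off=5): starts [40, 46, 51] → cuts [45, 51, 56]
  QalX (AGGTCGA, off=4): starts [1, 10, 19, 57] → cuts [5, 14, 23, 61]

Pooled cuts: [5, 14, 23, 35, 45, 51, 56, 61, 86, 102, 118]

Fragment lengths:
  [0,5): 5 bp
  [5,14): 9 bp
  [14,23): 9 bp
  [23,35): 12 bp
  [35,45): 10 bp
  [45,51): 6 bp
  [51,56): 5 bp
  [56,61): 5 bp
  [61,86): 25 bp
  [86,102): 16 bp
  [102,118): 16 bp
  [118,124): 6 bp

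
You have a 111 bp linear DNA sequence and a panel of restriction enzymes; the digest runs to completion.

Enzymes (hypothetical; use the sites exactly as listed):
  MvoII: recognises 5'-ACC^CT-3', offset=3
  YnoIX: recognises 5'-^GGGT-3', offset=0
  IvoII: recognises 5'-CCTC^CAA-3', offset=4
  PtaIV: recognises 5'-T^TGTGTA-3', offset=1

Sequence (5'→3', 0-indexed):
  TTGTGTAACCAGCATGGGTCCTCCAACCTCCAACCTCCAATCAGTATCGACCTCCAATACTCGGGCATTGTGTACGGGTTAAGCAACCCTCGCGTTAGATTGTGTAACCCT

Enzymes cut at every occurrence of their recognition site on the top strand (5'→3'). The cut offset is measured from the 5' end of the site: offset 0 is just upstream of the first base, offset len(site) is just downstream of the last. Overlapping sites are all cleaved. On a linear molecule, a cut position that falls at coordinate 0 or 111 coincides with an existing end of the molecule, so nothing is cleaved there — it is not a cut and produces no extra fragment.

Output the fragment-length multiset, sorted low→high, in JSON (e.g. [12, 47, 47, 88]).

[1,2,7,7,7,8,9,12,13,14,14,17]

Scan for sites:
  MvoII (ACCCT, off=3): starts [85, 106] → cuts [88, 109]
  YnoIX (GGGT, off=0): starts [15, 75] → cuts [15, 75]
  IvoII (CCTCCAA, off=4): starts [19, 26, 33, 50] → cuts [23, 30, 37, 54]
  PtaIV (TTGTGTA, off=1): starts [0, 67, 99] → cuts [1, 68, 100]

All cut coordinates (distinct, sorted): [1, 15, 23, 30, 37, 54, 68, 75, 88, 100, 109]

Fragments:
  [0,1): 1 bp
  [1,15): 14 bp
  [15,23): 8 bp
  [23,30): 7 bp
  [30,37): 7 bp
  [37,54): 17 bp
  [54,68): 14 bp
  [68,75): 7 bp
  [75,88): 13 bp
  [88,100): 12 bp
  [100,109): 9 bp
  [109,111): 2 bp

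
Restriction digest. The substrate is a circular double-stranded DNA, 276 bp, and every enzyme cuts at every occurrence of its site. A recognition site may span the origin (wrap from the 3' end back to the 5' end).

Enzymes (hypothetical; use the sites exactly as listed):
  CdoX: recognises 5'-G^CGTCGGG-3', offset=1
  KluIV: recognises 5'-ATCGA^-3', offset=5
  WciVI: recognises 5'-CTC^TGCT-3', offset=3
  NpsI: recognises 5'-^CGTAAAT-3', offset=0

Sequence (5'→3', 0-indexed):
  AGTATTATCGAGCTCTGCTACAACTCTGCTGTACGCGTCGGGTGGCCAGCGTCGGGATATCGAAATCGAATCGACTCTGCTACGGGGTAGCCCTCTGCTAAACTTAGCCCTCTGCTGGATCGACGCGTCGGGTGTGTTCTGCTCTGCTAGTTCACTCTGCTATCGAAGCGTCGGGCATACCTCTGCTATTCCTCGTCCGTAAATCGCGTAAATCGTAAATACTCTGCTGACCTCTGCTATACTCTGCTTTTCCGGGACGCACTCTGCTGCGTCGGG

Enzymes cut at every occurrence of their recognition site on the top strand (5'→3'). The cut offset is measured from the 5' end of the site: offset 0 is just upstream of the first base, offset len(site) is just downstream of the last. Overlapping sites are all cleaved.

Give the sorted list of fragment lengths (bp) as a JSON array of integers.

[2,2,3,4,5,5,6,7,9,9,9,10,10,11,11,11,13,14,14,14,15,17,18,18,19,20]

Per-enzyme occurrences:
  CdoX GCGTCGGG/1: at [34, 48, 124, 167, 268] ⇒ [35, 49, 125, 168, 269]
  KluIV ATCGA/5: at [6, 58, 64, 69, 118, 161] ⇒ [11, 63, 69, 74, 123, 166]
  WciVI CTCTGCT/3: at [12, 23, 74, 92, 109, 141, 154, 180, 221, 231, 241, 261] ⇒ [15, 26, 77, 95, 112, 144, 157, 183, 224, 234, 244, 264]
  NpsI CGTAAAT/0: at [197, 206, 213] ⇒ [197, 206, 213]

All cut coordinates (distinct, sorted): [11, 15, 26, 35, 49, 63, 69, 74, 77, 95, 112, 123, 125, 144, 157, 166, 168, 183, 197, 206, 213, 224, 234, 244, 264, 269]

Fragment lengths:
  11→15: 4 bp
  15→26: 11 bp
  26→35: 9 bp
  35→49: 14 bp
  49→63: 14 bp
  63→69: 6 bp
  69→74: 5 bp
  74→77: 3 bp
  77→95: 18 bp
  95→112: 17 bp
  112→123: 11 bp
  123→125: 2 bp
  125→144: 19 bp
  144→157: 13 bp
  157→166: 9 bp
  166→168: 2 bp
  168→183: 15 bp
  183→197: 14 bp
  197→206: 9 bp
  206→213: 7 bp
  213→224: 11 bp
  224→234: 10 bp
  234→244: 10 bp
  244→264: 20 bp
  264→269: 5 bp
  269→11 (wrap): 276-269+11 = 18 bp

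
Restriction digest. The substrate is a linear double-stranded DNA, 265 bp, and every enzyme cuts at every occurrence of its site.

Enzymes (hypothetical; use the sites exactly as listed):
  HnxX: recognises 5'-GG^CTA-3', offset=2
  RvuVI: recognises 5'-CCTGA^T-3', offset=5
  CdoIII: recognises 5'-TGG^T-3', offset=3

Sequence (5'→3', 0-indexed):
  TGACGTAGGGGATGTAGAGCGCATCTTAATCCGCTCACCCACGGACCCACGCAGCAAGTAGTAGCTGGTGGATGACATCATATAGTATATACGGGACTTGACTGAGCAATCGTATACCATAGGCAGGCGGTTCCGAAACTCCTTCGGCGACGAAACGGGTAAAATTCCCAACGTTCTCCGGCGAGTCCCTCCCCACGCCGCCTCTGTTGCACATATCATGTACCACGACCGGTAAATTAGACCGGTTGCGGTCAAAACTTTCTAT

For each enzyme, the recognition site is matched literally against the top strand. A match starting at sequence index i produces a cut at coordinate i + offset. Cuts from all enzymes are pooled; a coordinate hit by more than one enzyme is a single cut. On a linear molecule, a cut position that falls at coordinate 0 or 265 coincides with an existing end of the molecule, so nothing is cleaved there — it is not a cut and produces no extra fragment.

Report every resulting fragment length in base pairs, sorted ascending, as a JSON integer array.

Per-enzyme occurrences:
  HnxX (GGCTA, off=2): no sites
  RvuVI (CCTGAT, off=5): no sites
  CdoIII (TGGT, off=3): starts [65] → cuts [68]

Pooled cuts: [68]

Fragments:
  [0,68): 68 bp
  [68,265): 197 bp

[68,197]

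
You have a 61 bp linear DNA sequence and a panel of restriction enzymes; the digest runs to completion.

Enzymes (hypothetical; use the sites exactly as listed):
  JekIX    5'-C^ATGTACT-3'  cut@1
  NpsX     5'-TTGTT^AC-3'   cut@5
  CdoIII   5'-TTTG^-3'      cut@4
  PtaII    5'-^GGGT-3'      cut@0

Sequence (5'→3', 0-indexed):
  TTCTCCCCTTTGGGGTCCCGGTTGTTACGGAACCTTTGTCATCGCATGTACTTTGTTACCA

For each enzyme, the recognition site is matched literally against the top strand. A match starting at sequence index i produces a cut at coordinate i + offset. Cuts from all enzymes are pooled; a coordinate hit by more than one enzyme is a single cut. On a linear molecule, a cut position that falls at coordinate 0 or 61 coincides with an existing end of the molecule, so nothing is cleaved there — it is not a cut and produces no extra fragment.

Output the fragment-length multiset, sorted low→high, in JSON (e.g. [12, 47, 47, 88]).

Per-enzyme occurrences:
  JekIX CATGTACT/1: at [44] ⇒ [45]
  NpsX TTGTTAC/5: at [21, 52] ⇒ [26, 57]
  CdoIII TTTG/4: at [8, 34, 51] ⇒ [12, 38, 55]
  PtaII GGGT/0: at [12] ⇒ [12]

Pooled cuts: [12, 26, 38, 45, 55, 57]

Fragments:
  [0,12): 12 bp
  [12,26): 14 bp
  [26,38): 12 bp
  [38,45): 7 bp
  [45,55): 10 bp
  [55,57): 2 bp
  [57,61): 4 bp

[2,4,7,10,12,12,14]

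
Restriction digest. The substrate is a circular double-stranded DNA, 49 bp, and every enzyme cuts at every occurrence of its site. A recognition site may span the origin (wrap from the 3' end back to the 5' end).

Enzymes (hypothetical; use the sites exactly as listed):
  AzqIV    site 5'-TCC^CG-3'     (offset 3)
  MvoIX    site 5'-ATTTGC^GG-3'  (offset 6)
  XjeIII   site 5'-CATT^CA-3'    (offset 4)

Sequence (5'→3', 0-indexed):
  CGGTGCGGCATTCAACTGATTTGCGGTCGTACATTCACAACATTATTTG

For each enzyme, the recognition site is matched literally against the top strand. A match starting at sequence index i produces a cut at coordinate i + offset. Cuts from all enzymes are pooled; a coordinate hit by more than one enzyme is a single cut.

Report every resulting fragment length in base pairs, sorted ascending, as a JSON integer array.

[11,11,12,15]

Per-enzyme occurrences:
  AzqIV (TCCCG, off=3): no sites
  MvoIX (ATTTGCGG, off=6): starts [18, 44] → cuts [1, 24]
  XjeIII (CATTCA, off=4): starts [8, 31] → cuts [12, 35]

Pooled cuts: [1, 12, 24, 35]

Fragment lengths:
  1→12: 11 bp
  12→24: 12 bp
  24→35: 11 bp
  35→1 (wrap): 49-35+1 = 15 bp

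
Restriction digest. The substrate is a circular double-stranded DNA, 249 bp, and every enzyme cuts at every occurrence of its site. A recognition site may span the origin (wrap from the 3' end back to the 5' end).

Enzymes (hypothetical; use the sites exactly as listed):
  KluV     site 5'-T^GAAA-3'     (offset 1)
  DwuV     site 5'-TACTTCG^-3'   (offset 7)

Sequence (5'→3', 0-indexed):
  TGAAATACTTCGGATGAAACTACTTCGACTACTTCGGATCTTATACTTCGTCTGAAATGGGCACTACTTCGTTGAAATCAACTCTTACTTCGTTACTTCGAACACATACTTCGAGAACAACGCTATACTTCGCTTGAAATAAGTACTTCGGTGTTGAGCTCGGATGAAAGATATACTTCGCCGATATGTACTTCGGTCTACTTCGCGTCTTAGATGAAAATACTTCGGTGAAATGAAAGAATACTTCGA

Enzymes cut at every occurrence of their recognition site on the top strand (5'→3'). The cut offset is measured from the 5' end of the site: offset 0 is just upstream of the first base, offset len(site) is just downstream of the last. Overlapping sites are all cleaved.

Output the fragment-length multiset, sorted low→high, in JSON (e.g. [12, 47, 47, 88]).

[2,2,2,3,3,3,5,8,9,10,10,11,12,12,13,14,14,15,15,15,15,18,19,19]

Site scan:
  KluV (TGAAA, off=1): starts [0, 14, 52, 72, 134, 164, 214, 228, 233] → cuts [1, 15, 53, 73, 135, 165, 215, 229, 234]
  DwuV (TACTTCG, off=7): starts [5, 20, 29, 43, 64, 85, 93, 106, 125, 143, 173, 188, 198, 220, 241] → cuts [12, 27, 36, 50, 71, 92, 100, 113, 132, 150, 180, 195, 205, 227, 248]

Pooled cuts: [1, 12, 15, 27, 36, 50, 53, 71, 73, 92, 100, 113, 132, 135, 150, 165, 180, 195, 205, 215, 227, 229, 234, 248]

Fragment lengths:
  1→12: 11 bp
  12→15: 3 bp
  15→27: 12 bp
  27→36: 9 bp
  36→50: 14 bp
  50→53: 3 bp
  53→71: 18 bp
  71→73: 2 bp
  73→92: 19 bp
  92→100: 8 bp
  100→113: 13 bp
  113→132: 19 bp
  132→135: 3 bp
  135→150: 15 bp
  150→165: 15 bp
  165→180: 15 bp
  180→195: 15 bp
  195→205: 10 bp
  205→215: 10 bp
  215→227: 12 bp
  227→229: 2 bp
  229→234: 5 bp
  234→248: 14 bp
  248→1 (wrap): 249-248+1 = 2 bp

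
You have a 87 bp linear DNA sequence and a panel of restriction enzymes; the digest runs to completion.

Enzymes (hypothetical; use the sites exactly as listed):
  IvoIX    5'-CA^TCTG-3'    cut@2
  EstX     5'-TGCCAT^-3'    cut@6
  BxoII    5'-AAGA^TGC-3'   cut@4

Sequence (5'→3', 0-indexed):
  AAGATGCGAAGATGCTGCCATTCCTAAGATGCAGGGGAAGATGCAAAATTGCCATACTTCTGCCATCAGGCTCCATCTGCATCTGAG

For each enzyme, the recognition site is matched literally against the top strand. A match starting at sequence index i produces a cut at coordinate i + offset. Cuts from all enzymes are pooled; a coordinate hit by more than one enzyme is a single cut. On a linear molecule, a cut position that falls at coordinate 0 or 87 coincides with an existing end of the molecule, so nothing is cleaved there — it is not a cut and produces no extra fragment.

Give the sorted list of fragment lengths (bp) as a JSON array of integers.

[4,6,6,8,8,9,9,11,12,14]

Scan for sites:
  IvoIX CATCTG/2: at [73, 79] ⇒ [75, 81]
  EstX TGCCAT/6: at [15, 49, 60] ⇒ [21, 55, 66]
  BxoII AAGATGC/4: at [0, 8, 25, 37] ⇒ [4, 12, 29, 41]

Pooled cuts: [4, 12, 21, 29, 41, 55, 66, 75, 81]

Fragment lengths:
  [0,4): 4 bp
  [4,12): 8 bp
  [12,21): 9 bp
  [21,29): 8 bp
  [29,41): 12 bp
  [41,55): 14 bp
  [55,66): 11 bp
  [66,75): 9 bp
  [75,81): 6 bp
  [81,87): 6 bp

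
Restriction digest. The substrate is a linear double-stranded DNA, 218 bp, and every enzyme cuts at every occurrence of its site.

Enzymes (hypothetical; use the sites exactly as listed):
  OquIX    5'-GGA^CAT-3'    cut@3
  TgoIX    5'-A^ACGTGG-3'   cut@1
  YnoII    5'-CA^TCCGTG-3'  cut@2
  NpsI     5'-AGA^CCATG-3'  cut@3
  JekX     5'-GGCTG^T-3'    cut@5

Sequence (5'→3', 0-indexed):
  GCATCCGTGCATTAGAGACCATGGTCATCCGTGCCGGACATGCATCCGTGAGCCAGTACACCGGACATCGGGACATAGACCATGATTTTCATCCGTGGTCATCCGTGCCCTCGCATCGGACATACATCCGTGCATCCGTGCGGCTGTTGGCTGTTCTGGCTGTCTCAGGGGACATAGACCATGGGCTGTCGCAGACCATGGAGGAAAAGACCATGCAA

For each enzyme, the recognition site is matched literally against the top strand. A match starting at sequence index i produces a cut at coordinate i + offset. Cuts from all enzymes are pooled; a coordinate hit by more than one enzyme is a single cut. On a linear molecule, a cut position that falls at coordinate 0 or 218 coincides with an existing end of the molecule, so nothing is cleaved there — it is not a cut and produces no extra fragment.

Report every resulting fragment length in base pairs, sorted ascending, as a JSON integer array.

Site scan:
  OquIX (GGACAT, off=3): starts [35, 62, 70, 117, 169] → cuts [38, 65, 73, 120, 172]
  TgoIX (AACGTGG, off=1): no sites
  YnoII (CATCCGTG, off=2): starts [1, 25, 42, 89, 99, 124, 132] → cuts [3, 27, 44, 91, 101, 126, 134]
  NpsI (AGACCATG, off=3): starts [15, 76, 175, 192, 207] → cuts [18, 79, 178, 195, 210]
  JekX (GGCTGT, off=5): starts [141, 148, 157, 183] → cuts [146, 153, 162, 188]

All cut coordinates (distinct, sorted): [3, 18, 27, 38, 44, 65, 73, 79, 91, 101, 120, 126, 134, 146, 153, 162, 172, 178, 188, 195, 210]

Fragment lengths:
  [0,3): 3 bp
  [3,18): 15 bp
  [18,27): 9 bp
  [27,38): 11 bp
  [38,44): 6 bp
  [44,65): 21 bp
  [65,73): 8 bp
  [73,79): 6 bp
  [79,91): 12 bp
  [91,101): 10 bp
  [101,120): 19 bp
  [120,126): 6 bp
  [126,134): 8 bp
  [134,146): 12 bp
  [146,153): 7 bp
  [153,162): 9 bp
  [162,172): 10 bp
  [172,178): 6 bp
  [178,188): 10 bp
  [188,195): 7 bp
  [195,210): 15 bp
  [210,218): 8 bp

[3,6,6,6,6,7,7,8,8,8,9,9,10,10,10,11,12,12,15,15,19,21]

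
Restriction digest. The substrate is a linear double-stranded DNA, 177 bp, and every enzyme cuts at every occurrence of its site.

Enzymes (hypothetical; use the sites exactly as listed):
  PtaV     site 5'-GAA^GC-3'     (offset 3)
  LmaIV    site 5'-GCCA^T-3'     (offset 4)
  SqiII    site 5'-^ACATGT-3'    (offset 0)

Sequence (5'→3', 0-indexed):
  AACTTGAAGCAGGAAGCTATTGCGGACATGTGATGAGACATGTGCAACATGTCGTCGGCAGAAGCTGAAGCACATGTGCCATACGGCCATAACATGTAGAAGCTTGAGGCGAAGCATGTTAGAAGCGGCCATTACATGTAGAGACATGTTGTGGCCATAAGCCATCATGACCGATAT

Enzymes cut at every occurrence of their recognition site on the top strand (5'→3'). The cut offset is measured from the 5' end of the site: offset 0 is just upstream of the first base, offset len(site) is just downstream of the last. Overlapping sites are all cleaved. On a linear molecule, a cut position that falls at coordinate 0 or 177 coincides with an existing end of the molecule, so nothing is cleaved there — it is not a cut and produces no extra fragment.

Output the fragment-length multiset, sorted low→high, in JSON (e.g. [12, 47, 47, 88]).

[2,2,2,6,7,7,7,8,8,9,10,10,10,10,11,12,12,13,14,17]

Scan for sites:
  PtaV GAAGC/3: at [5, 12, 60, 66, 98, 110, 121] ⇒ [8, 15, 63, 69, 101, 113, 124]
  LmaIV GCCAT/4: at [77, 85, 127, 153, 160] ⇒ [81, 89, 131, 157, 164]
  SqiII ACATGT/0: at [25, 37, 46, 71, 91, 133, 143] ⇒ [25, 37, 46, 71, 91, 133, 143]

Pooled cuts: [8, 15, 25, 37, 46, 63, 69, 71, 81, 89, 91, 101, 113, 124, 131, 133, 143, 157, 164]

Fragments:
  [0,8): 8 bp
  [8,15): 7 bp
  [15,25): 10 bp
  [25,37): 12 bp
  [37,46): 9 bp
  [46,63): 17 bp
  [63,69): 6 bp
  [69,71): 2 bp
  [71,81): 10 bp
  [81,89): 8 bp
  [89,91): 2 bp
  [91,101): 10 bp
  [101,113): 12 bp
  [113,124): 11 bp
  [124,131): 7 bp
  [131,133): 2 bp
  [133,143): 10 bp
  [143,157): 14 bp
  [157,164): 7 bp
  [164,177): 13 bp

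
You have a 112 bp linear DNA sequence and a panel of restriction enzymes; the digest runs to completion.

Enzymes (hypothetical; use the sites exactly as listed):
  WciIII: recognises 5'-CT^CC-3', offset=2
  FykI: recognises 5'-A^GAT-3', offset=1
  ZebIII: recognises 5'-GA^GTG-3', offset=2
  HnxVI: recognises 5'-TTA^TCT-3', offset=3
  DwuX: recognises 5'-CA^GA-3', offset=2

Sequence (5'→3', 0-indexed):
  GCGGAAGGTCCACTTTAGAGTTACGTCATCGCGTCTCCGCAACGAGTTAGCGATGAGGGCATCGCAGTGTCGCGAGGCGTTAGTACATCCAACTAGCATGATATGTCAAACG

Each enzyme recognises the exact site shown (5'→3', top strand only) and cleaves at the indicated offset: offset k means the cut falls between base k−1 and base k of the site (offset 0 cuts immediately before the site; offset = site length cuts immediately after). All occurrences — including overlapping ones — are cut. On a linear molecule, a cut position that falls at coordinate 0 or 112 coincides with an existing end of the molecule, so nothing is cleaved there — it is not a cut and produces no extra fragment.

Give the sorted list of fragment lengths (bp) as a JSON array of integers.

[36,76]

Site scan:
  WciIII (CTCC, off=2): starts [34] → cuts [36]
  FykI (AGAT, off=1): no sites
  ZebIII (GAGTG, off=2): no sites
  HnxVI (TTATCT, off=3): no sites
  DwuX (CAGA, off=2): no sites

All cut coordinates (distinct, sorted): [36]

Fragments:
  [0,36): 36 bp
  [36,112): 76 bp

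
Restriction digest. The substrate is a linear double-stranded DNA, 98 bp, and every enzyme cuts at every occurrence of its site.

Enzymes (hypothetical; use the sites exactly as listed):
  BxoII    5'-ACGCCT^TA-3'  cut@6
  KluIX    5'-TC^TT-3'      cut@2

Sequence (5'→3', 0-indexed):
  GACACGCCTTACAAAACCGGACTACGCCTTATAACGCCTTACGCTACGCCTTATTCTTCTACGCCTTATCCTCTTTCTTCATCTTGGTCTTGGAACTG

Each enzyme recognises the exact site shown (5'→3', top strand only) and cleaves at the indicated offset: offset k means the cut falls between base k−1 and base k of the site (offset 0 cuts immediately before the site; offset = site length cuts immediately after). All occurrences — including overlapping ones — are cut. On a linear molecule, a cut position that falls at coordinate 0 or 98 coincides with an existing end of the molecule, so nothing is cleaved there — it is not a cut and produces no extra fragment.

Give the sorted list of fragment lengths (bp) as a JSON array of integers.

Site scan:
  BxoII (ACGCCTTA, off=6): starts [3, 23, 33, 45, 60] → cuts [9, 29, 39, 51, 66]
  KluIX (TCTT, off=2): starts [54, 71, 75, 81, 87] → cuts [56, 73, 77, 83, 89]

All cut coordinates (distinct, sorted): [9, 29, 39, 51, 56, 66, 73, 77, 83, 89]

Fragment lengths:
  [0,9): 9 bp
  [9,29): 20 bp
  [29,39): 10 bp
  [39,51): 12 bp
  [51,56): 5 bp
  [56,66): 10 bp
  [66,73): 7 bp
  [73,77): 4 bp
  [77,83): 6 bp
  [83,89): 6 bp
  [89,98): 9 bp

[4,5,6,6,7,9,9,10,10,12,20]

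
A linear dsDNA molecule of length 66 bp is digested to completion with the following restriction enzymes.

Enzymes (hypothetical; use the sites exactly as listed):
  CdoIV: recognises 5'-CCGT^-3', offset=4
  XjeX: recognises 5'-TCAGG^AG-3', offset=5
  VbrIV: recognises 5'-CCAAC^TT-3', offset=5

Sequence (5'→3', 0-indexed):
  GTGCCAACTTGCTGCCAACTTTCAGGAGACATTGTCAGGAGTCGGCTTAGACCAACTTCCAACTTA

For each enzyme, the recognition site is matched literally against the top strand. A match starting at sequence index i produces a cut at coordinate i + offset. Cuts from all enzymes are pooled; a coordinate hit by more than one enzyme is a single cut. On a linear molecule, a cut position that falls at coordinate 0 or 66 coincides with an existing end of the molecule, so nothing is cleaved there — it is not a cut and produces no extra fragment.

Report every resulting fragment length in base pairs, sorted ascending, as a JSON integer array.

[3,7,7,8,11,13,17]

Per-enzyme occurrences:
  CdoIV (CCGT, off=4): no sites
  XjeX TCAGGAG/5: at [21, 34] ⇒ [26, 39]
  VbrIV CCAACTT/5: at [3, 14, 51, 58] ⇒ [8, 19, 56, 63]

Pooled cuts: [8, 19, 26, 39, 56, 63]

Fragment lengths:
  [0,8): 8 bp
  [8,19): 11 bp
  [19,26): 7 bp
  [26,39): 13 bp
  [39,56): 17 bp
  [56,63): 7 bp
  [63,66): 3 bp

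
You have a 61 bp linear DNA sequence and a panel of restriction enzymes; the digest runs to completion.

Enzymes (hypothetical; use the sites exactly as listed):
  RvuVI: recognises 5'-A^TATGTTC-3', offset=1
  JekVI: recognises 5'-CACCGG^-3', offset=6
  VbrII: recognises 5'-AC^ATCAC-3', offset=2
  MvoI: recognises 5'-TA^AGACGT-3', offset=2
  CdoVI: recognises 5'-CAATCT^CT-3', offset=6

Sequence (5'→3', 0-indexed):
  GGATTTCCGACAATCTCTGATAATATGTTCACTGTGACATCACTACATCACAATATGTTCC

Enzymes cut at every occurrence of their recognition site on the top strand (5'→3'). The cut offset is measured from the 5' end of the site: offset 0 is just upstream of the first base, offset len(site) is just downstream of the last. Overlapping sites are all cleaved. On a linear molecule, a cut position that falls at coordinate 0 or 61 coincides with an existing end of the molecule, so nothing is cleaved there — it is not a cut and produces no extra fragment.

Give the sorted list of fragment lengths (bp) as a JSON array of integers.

[7,7,8,8,15,16]

Per-enzyme occurrences:
  RvuVI (ATATGTTC, off=1): starts [22, 52] → cuts [23, 53]
  JekVI (CACCGG, off=6): no sites
  VbrII (ACATCAC, off=2): starts [36, 44] → cuts [38, 46]
  MvoI (TAAGACGT, off=2): no sites
  CdoVI (CAATCTCT, off=6): starts [10] → cuts [16]

All cut coordinates (distinct, sorted): [16, 23, 38, 46, 53]

Fragment lengths:
  [0,16): 16 bp
  [16,23): 7 bp
  [23,38): 15 bp
  [38,46): 8 bp
  [46,53): 7 bp
  [53,61): 8 bp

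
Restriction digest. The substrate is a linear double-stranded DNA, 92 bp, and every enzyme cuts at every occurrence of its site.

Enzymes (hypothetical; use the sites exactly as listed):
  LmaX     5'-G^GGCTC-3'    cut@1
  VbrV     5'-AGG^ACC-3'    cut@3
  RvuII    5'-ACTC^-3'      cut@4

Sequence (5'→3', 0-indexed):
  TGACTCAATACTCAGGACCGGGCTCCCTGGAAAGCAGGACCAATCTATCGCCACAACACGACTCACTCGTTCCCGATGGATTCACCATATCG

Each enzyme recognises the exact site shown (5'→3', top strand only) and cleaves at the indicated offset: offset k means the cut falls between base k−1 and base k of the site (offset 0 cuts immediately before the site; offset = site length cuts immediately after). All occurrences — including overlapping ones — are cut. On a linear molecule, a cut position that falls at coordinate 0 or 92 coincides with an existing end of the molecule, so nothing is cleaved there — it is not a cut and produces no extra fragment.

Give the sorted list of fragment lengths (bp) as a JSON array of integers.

[3,4,4,6,7,18,24,26]

Scan for sites:
  LmaX GGGCTC/1: at [19] ⇒ [20]
  VbrV AGGACC/3: at [13, 35] ⇒ [16, 38]
  RvuII ACTC/4: at [2, 9, 60, 64] ⇒ [6, 13, 64, 68]

All cut coordinates (distinct, sorted): [6, 13, 16, 20, 38, 64, 68]

Fragment lengths:
  [0,6): 6 bp
  [6,13): 7 bp
  [13,16): 3 bp
  [16,20): 4 bp
  [20,38): 18 bp
  [38,64): 26 bp
  [64,68): 4 bp
  [68,92): 24 bp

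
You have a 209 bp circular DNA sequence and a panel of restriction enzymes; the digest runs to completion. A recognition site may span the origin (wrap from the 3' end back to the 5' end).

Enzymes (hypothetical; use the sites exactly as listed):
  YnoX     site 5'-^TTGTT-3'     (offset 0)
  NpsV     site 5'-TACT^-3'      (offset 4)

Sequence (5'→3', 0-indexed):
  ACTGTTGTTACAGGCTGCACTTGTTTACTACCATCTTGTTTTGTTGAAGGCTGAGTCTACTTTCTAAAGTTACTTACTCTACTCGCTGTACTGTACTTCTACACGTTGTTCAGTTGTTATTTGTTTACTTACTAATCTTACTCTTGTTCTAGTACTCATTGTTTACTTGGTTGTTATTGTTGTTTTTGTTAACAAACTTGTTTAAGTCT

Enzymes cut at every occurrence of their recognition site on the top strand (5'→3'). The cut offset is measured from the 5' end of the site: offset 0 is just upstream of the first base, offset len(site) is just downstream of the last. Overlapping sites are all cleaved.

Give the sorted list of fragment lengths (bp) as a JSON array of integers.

Site scan:
  YnoX (TTGTT, off=0): starts [4, 20, 35, 40, 105, 113, 120, 143, 158, 170, 176, 179, 185, 197] → cuts [4, 20, 35, 40, 105, 113, 120, 143, 158, 170, 176, 179, 185, 197]
  NpsV (TACT, off=4): starts [25, 57, 70, 74, 79, 88, 93, 125, 129, 138, 152, 163, 208] → cuts [3, 29, 61, 74, 78, 83, 92, 97, 129, 133, 142, 156, 167]

Pooled cuts: [3, 4, 20, 29, 35, 40, 61, 74, 78, 83, 92, 97, 105, 113, 120, 129, 133, 142, 143, 156, 158, 167, 170, 176, 179, 185, 197]

Fragment lengths:
  3→4: 1 bp
  4→20: 16 bp
  20→29: 9 bp
  29→35: 6 bp
  35→40: 5 bp
  40→61: 21 bp
  61→74: 13 bp
  74→78: 4 bp
  78→83: 5 bp
  83→92: 9 bp
  92→97: 5 bp
  97→105: 8 bp
  105→113: 8 bp
  113→120: 7 bp
  120→129: 9 bp
  129→133: 4 bp
  133→142: 9 bp
  142→143: 1 bp
  143→156: 13 bp
  156→158: 2 bp
  158→167: 9 bp
  167→170: 3 bp
  170→176: 6 bp
  176→179: 3 bp
  179→185: 6 bp
  185→197: 12 bp
  197→3 (wrap): 209-197+3 = 15 bp

[1,1,2,3,3,4,4,5,5,5,6,6,6,7,8,8,9,9,9,9,9,12,13,13,15,16,21]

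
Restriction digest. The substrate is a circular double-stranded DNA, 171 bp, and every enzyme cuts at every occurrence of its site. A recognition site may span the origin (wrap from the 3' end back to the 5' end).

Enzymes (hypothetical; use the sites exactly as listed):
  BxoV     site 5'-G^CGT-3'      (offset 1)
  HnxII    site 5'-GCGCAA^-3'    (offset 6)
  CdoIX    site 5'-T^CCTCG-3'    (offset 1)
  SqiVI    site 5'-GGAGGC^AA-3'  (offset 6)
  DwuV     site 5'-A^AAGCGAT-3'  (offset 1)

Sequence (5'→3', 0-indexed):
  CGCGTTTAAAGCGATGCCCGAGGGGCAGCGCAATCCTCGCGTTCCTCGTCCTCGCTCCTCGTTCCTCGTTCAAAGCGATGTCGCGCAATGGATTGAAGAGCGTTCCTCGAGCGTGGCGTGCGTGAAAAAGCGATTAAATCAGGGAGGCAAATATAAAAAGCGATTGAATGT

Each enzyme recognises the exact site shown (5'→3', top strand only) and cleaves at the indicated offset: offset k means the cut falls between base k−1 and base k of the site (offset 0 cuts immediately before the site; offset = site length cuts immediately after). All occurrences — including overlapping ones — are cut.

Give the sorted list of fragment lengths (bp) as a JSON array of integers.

Site scan:
  BxoV GCGT/1: at [1, 38, 99, 110, 115, 119] ⇒ [2, 39, 100, 111, 116, 120]
  HnxII GCGCAA/6: at [27, 82] ⇒ [33, 88]
  CdoIX TCCTCG/1: at [33, 42, 48, 55, 62, 103] ⇒ [34, 43, 49, 56, 63, 104]
  SqiVI GGAGGCAA/6: at [142] ⇒ [148]
  DwuV AAAGCGAT/1: at [7, 71, 126, 156] ⇒ [8, 72, 127, 157]

Pooled cuts: [2, 8, 33, 34, 39, 43, 49, 56, 63, 72, 88, 100, 104, 111, 116, 120, 127, 148, 157]

Fragment lengths:
  2→8: 6 bp
  8→33: 25 bp
  33→34: 1 bp
  34→39: 5 bp
  39→43: 4 bp
  43→49: 6 bp
  49→56: 7 bp
  56→63: 7 bp
  63→72: 9 bp
  72→88: 16 bp
  88→100: 12 bp
  100→104: 4 bp
  104→111: 7 bp
  111→116: 5 bp
  116→120: 4 bp
  120→127: 7 bp
  127→148: 21 bp
  148→157: 9 bp
  157→2 (wrap): 171-157+2 = 16 bp

[1,4,4,4,5,5,6,6,7,7,7,7,9,9,12,16,16,21,25]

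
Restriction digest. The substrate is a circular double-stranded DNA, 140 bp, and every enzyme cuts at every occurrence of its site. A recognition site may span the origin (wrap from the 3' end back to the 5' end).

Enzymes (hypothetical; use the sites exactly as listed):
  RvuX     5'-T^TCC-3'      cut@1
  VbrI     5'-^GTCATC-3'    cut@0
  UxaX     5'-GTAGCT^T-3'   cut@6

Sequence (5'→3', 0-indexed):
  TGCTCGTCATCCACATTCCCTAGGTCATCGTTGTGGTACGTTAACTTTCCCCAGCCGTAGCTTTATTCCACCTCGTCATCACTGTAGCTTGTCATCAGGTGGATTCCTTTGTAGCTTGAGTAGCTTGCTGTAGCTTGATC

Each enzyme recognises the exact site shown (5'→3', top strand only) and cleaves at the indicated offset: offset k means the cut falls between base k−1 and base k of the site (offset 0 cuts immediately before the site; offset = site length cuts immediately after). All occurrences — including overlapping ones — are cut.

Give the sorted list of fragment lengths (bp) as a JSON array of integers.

[1,4,7,8,9,10,10,11,12,14,15,15,24]

Site scan:
  RvuX TTCC/1: at [15, 46, 65, 103] ⇒ [16, 47, 66, 104]
  VbrI GTCATC/0: at [5, 23, 74, 90] ⇒ [5, 23, 74, 90]
  UxaX GTAGCTT/6: at [56, 83, 110, 119, 129] ⇒ [62, 89, 116, 125, 135]

Pooled cuts: [5, 16, 23, 47, 62, 66, 74, 89, 90, 104, 116, 125, 135]

Fragments:
  5→16: 11 bp
  16→23: 7 bp
  23→47: 24 bp
  47→62: 15 bp
  62→66: 4 bp
  66→74: 8 bp
  74→89: 15 bp
  89→90: 1 bp
  90→104: 14 bp
  104→116: 12 bp
  116→125: 9 bp
  125→135: 10 bp
  135→5 (wrap): 140-135+5 = 10 bp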